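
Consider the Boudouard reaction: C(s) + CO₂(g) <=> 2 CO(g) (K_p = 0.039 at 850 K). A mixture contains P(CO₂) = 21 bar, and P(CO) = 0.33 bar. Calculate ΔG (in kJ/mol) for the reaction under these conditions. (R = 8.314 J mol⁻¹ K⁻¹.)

(C is a pure solid — omitted from Q_p.)
Q_p = P(CO)² / P(CO₂) = (0.33)² / (21) = 0.00519
ΔG = RT ln(Q_p/K_p) = (8.314 J mol⁻¹ K⁻¹)(850 K) × ln(0.00519/0.039)
   = (7.067 kJ/mol)(-2.017) = -14.3 kJ/mol
ΔG < 0, so the forward reaction is spontaneous (proceeds forward).

ΔG = -14.3 kJ/mol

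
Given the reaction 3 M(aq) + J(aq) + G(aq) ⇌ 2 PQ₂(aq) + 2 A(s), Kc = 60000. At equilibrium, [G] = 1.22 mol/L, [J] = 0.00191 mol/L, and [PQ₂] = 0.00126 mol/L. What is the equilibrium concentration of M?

(A is a pure solid — omitted from Kc.)
At equilibrium, Kc = [PQ₂]² / ([M]³·[J]·[G]) = 60000.
(0.00126)² / (([M])³·(0.00191)·(1.22)) = 60000
[M]³ = 1.14×10⁻⁸ ⇒ [M] = 0.00225 mol/L

[M] = 0.00225 mol/L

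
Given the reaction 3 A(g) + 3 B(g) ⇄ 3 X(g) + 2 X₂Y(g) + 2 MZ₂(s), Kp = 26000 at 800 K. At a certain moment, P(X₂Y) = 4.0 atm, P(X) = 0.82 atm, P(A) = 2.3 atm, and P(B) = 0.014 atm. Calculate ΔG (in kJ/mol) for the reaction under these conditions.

ΔG = 15.4 kJ/mol

(MZ₂ is a pure solid — omitted from Qp.)
Qp = P(X)³·P(X₂Y)² / (P(A)³·P(B)³) = (0.82)³·(4.0)² / ((2.3)³·(0.014)³) = 2.64e5
ΔG = RT ln(Qp/Kp) = (8.314 J mol⁻¹ K⁻¹)(800 K) × ln(2.64e5/26000)
   = (6.651 kJ/mol)(2.318) = 15.4 kJ/mol
ΔG > 0, so the forward reaction is non-spontaneous (proceeds in reverse).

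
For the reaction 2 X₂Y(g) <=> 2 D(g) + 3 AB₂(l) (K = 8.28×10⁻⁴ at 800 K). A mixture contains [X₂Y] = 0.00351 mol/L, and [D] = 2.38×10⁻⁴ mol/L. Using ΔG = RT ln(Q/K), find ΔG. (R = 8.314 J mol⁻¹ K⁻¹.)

ΔG = 11.4 kJ/mol

(AB₂ is a pure liquid — omitted from Q.)
Q = [D]² / [X₂Y]² = (2.38×10⁻⁴)² / (0.00351)² = 0.00460
ΔG = RT ln(Q/K) = (8.314 J mol⁻¹ K⁻¹)(800 K) × ln(0.00460/8.28×10⁻⁴)
   = (6.651 kJ/mol)(1.715) = 11.4 kJ/mol
ΔG > 0, so the forward reaction is non-spontaneous (proceeds in reverse).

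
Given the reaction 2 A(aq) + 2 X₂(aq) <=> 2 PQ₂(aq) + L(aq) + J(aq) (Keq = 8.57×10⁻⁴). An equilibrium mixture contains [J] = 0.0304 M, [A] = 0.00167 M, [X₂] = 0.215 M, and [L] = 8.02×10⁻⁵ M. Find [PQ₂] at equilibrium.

At equilibrium, Keq = [PQ₂]²·[L]·[J] / ([A]²·[X₂]²) = 8.57×10⁻⁴.
([PQ₂])²·(8.02×10⁻⁵)·(0.0304) / ((0.00167)²·(0.215)²) = 8.57×10⁻⁴
[PQ₂]² = 4.53×10⁻⁵ ⇒ [PQ₂] = 0.00673 M

[PQ₂] = 0.00673 M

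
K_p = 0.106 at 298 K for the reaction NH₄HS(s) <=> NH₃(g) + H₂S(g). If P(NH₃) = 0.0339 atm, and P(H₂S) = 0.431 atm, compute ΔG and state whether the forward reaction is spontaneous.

ΔG = -4.91 kJ/mol; the forward reaction is spontaneous

(NH₄HS is a pure solid — omitted from Q_p.)
Q_p = P(NH₃)·P(H₂S) = (0.0339)·(0.431) = 0.0146
ΔG = RT ln(Q_p/K_p) = (8.314 J mol⁻¹ K⁻¹)(298 K) × ln(0.0146/0.106)
   = (2.478 kJ/mol)(-1.982) = -4.91 kJ/mol
ΔG < 0, so the forward reaction is spontaneous (proceeds forward).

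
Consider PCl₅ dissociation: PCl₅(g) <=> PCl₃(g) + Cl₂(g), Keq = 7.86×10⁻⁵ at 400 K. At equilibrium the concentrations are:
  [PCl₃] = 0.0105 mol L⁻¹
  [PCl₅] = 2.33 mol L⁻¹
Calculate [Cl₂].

[Cl₂] = 0.0174 mol L⁻¹

At equilibrium, Keq = [PCl₃]·[Cl₂] / [PCl₅] = 7.86×10⁻⁵.
(0.0105)·([Cl₂]) / (2.33) = 7.86×10⁻⁵
[Cl₂] = 0.0174 mol L⁻¹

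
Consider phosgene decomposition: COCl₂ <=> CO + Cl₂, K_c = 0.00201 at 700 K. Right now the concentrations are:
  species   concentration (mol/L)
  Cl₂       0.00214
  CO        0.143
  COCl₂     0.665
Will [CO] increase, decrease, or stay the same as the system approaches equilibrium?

increase

Q_c = [CO]·[Cl₂] / [COCl₂] = (0.143)·(0.00214) / (0.665) = 4.60e-4
Q_c = 4.60e-4 < K_c = 0.00201: net forward reaction.
CO is a product, so it increases.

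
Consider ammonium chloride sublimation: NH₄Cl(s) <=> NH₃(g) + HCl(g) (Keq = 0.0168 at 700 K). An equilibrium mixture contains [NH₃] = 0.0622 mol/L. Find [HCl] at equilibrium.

[HCl] = 0.270 mol/L

(NH₄Cl is a pure solid — omitted from Keq.)
At equilibrium, Keq = [NH₃]·[HCl] = 0.0168.
(0.0622)·([HCl]) = 0.0168
[HCl] = 0.270 mol/L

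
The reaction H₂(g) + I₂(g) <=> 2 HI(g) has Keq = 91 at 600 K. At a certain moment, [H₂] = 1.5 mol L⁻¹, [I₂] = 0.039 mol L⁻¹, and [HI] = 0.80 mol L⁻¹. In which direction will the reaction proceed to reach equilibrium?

Q = [HI]² / ([H₂]·[I₂]) = (0.80)² / ((1.5)·(0.039)) = 11
Q = 11 < Keq = 91, so the forward reaction proceeds.

to the right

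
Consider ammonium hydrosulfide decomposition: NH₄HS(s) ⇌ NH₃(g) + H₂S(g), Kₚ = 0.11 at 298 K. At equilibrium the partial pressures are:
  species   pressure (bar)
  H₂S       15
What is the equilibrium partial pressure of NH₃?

P(NH₃) = 0.0073 bar

(NH₄HS is a pure solid — omitted from Kₚ.)
At equilibrium, Kₚ = P(NH₃)·P(H₂S) = 0.11.
(P(NH₃))·(15) = 0.11
P(NH₃) = 0.00733 = 0.0073 bar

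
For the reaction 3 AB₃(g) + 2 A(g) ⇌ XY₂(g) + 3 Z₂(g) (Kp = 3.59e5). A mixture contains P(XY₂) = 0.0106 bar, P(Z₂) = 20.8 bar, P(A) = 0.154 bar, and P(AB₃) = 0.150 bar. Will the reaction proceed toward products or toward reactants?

Qp = P(XY₂)·P(Z₂)³ / (P(AB₃)³·P(A)²) = (0.0106)·(20.8)³ / ((0.150)³·(0.154)²) = 1.19e6
Qp = 1.19e6 > Kp = 3.59e5, so the reverse reaction proceeds.

toward reactants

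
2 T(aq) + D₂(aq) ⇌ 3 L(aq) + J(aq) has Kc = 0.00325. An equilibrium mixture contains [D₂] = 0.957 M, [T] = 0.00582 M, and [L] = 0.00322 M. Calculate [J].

[J] = 3.16 M

At equilibrium, Kc = [L]³·[J] / ([T]²·[D₂]) = 0.00325.
(0.00322)³·([J]) / ((0.00582)²·(0.957)) = 0.00325
[J] = 3.16 M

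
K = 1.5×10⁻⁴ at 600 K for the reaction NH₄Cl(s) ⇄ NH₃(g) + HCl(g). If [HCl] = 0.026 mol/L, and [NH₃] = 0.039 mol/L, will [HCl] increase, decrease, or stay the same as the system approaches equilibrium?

(NH₄Cl is a pure solid — omitted from Q.)
Q = [NH₃]·[HCl] = (0.039)·(0.026) = 0.0010
Q = 0.0010 > K = 1.5×10⁻⁴: net reverse reaction.
HCl is a product, so it decreases.

decrease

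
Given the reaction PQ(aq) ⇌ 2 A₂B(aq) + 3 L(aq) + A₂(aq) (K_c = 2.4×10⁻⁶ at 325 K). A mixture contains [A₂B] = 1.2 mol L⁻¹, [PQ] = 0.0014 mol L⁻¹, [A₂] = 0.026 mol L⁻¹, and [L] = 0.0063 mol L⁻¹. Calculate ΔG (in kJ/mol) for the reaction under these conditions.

ΔG = 2.77 kJ/mol

Q_c = [A₂B]²·[L]³·[A₂] / [PQ] = (1.2)²·(0.0063)³·(0.026) / (0.0014) = 6.69×10⁻⁶
ΔG = RT ln(Q_c/K_c) = (8.314 J mol⁻¹ K⁻¹)(325 K) × ln(6.69×10⁻⁶/2.4×10⁻⁶)
   = (2.702 kJ/mol)(1.025) = 2.77 kJ/mol
ΔG > 0, so the forward reaction is non-spontaneous (proceeds in reverse).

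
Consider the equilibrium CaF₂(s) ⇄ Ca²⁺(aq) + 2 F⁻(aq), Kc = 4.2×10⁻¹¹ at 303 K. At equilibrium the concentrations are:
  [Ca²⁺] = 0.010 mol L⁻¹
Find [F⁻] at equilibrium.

[F⁻] = 6.5×10⁻⁵ mol L⁻¹

(CaF₂ is a pure solid — omitted from Kc.)
At equilibrium, Kc = [Ca²⁺]·[F⁻]² = 4.2×10⁻¹¹.
(0.010)·([F⁻])² = 4.2×10⁻¹¹
[F⁻]² = 4.20×10⁻⁹ ⇒ [F⁻] = 6.5×10⁻⁵ mol L⁻¹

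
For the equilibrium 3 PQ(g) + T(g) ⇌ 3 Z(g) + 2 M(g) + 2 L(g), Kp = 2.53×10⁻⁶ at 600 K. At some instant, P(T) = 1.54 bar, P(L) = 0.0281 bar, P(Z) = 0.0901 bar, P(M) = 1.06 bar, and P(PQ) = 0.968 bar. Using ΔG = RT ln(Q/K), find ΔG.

ΔG = -8.45 kJ/mol

Qp = P(Z)³·P(M)²·P(L)² / (P(PQ)³·P(T)) = (0.0901)³·(1.06)²·(0.0281)² / ((0.968)³·(1.54)) = 4.65×10⁻⁷
ΔG = RT ln(Qp/Kp) = (8.314 J mol⁻¹ K⁻¹)(600 K) × ln(4.65×10⁻⁷/2.53×10⁻⁶)
   = (4.988 kJ/mol)(-1.694) = -8.45 kJ/mol
ΔG < 0, so the forward reaction is spontaneous (proceeds forward).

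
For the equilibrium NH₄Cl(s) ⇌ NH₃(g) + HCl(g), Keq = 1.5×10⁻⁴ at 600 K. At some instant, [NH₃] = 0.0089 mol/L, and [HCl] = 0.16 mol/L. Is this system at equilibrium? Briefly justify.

no; Q > K, reaction proceeds in reverse

(NH₄Cl is a pure solid — omitted from Q.)
Q = [NH₃]·[HCl] = (0.0089)·(0.16) = 0.0014
Q = 0.0014 > Keq = 1.5×10⁻⁴: net reverse reaction.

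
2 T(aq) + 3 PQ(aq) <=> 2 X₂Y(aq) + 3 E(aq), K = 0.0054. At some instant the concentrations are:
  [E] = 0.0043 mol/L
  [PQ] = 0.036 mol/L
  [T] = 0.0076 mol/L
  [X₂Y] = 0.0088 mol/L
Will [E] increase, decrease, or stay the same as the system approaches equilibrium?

Q = [X₂Y]²·[E]³ / ([T]²·[PQ]³) = (0.0088)²·(0.0043)³ / ((0.0076)²·(0.036)³) = 0.0023
Q = 0.0023 < K = 0.0054: net forward reaction.
E is a product, so it increases.

increase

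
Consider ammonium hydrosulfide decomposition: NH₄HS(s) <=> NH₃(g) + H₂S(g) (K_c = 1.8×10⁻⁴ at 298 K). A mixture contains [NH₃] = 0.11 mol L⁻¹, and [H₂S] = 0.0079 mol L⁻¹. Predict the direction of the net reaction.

reverse (toward reactants)

(NH₄HS is a pure solid — omitted from Q_c.)
Q_c = [NH₃]·[H₂S] = (0.11)·(0.0079) = 8.7×10⁻⁴
Q_c = 8.7×10⁻⁴ > K_c = 1.8×10⁻⁴, so the reverse reaction proceeds.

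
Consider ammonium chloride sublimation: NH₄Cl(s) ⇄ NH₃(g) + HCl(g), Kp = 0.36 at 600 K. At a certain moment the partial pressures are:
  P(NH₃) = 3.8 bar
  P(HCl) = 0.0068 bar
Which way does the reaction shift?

in the forward direction

(NH₄Cl is a pure solid — omitted from Qp.)
Qp = P(NH₃)·P(HCl) = (3.8)·(0.0068) = 0.026
Qp = 0.026 < Kp = 0.36, so the forward reaction proceeds.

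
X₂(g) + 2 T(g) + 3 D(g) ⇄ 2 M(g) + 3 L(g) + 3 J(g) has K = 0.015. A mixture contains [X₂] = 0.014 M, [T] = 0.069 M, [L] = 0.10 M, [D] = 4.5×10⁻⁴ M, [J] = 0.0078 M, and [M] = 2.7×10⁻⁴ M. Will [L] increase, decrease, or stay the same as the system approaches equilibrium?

increase

Q = [M]²·[L]³·[J]³ / ([X₂]·[T]²·[D]³) = (2.7×10⁻⁴)²·(0.10)³·(0.0078)³ / ((0.014)·(0.069)²·(4.5×10⁻⁴)³) = 0.0057
Q = 0.0057 < K = 0.015: net forward reaction.
L is a product, so it increases.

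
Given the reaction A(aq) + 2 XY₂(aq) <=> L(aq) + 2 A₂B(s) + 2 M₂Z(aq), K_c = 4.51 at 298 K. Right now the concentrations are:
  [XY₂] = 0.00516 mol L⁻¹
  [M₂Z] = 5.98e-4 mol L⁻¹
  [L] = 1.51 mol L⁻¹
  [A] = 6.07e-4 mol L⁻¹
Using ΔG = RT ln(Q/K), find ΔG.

(A₂B is a pure solid — omitted from Q_c.)
Q_c = [L]·[M₂Z]² / ([A]·[XY₂]²) = (1.51)·(5.98e-4)² / ((6.07e-4)·(0.00516)²) = 33.4
ΔG = RT ln(Q_c/K_c) = (8.314 J mol⁻¹ K⁻¹)(298 K) × ln(33.4/4.51)
   = (2.478 kJ/mol)(2.002) = 4.96 kJ/mol
ΔG > 0, so the forward reaction is non-spontaneous (proceeds in reverse).

ΔG = 4.96 kJ/mol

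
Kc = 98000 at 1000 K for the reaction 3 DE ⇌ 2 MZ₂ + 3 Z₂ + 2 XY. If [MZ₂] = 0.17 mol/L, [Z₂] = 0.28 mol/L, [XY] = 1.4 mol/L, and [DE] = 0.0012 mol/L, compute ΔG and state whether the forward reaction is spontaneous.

ΔG = 16.6 kJ/mol; the forward reaction is non-spontaneous

Qc = [MZ₂]²·[Z₂]³·[XY]² / [DE]³ = (0.17)²·(0.28)³·(1.4)² / (0.0012)³ = 7.20×10⁵
ΔG = RT ln(Qc/Kc) = (8.314 J mol⁻¹ K⁻¹)(1000 K) × ln(7.20×10⁵/98000)
   = (8.314 kJ/mol)(1.994) = 16.6 kJ/mol
ΔG > 0, so the forward reaction is non-spontaneous (proceeds in reverse).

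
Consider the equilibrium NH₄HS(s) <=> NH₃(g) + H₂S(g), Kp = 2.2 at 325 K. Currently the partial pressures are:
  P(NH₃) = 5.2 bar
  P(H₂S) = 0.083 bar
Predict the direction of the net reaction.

forward (toward products)

(NH₄HS is a pure solid — omitted from Qp.)
Qp = P(NH₃)·P(H₂S) = (5.2)·(0.083) = 0.43
Qp = 0.43 < Kp = 2.2, so the forward reaction proceeds.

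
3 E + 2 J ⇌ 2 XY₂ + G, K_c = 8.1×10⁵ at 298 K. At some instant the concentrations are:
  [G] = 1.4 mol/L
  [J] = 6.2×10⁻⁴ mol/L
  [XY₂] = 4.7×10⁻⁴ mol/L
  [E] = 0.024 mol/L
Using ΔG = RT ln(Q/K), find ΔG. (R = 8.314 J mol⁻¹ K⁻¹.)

Q_c = [XY₂]²·[G] / ([E]³·[J]²) = (4.7×10⁻⁴)²·(1.4) / ((0.024)³·(6.2×10⁻⁴)²) = 58200
ΔG = RT ln(Q_c/K_c) = (8.314 J mol⁻¹ K⁻¹)(298 K) × ln(58200/8.1×10⁵)
   = (2.478 kJ/mol)(-2.633) = -6.52 kJ/mol
ΔG < 0, so the forward reaction is spontaneous (proceeds forward).

ΔG = -6.52 kJ/mol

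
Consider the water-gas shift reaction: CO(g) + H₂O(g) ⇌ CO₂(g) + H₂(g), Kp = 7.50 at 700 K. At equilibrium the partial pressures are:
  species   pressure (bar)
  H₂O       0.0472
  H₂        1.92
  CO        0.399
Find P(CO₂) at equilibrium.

At equilibrium, Kp = P(CO₂)·P(H₂) / (P(CO)·P(H₂O)) = 7.50.
(P(CO₂))·(1.92) / ((0.399)·(0.0472)) = 7.50
P(CO₂) = 0.0736 bar

P(CO₂) = 0.0736 bar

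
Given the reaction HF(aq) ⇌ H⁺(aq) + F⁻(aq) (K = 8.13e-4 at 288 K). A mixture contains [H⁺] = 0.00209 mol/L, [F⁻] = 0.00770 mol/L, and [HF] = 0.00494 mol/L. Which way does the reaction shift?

reverse (toward reactants)

Q = [H⁺]·[F⁻] / [HF] = (0.00209)·(0.00770) / (0.00494) = 0.00326
Q = 0.00326 > K = 8.13e-4, so the reverse reaction proceeds.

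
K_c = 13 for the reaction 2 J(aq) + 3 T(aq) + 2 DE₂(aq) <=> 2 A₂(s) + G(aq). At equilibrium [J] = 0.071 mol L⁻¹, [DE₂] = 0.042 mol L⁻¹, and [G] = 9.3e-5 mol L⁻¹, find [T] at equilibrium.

(A₂ is a pure solid — omitted from K_c.)
At equilibrium, K_c = [G] / ([J]²·[T]³·[DE₂]²) = 13.
(9.3e-5) / ((0.071)²·([T])³·(0.042)²) = 13
[T]³ = 0.804 ⇒ [T] = 0.93 mol L⁻¹

[T] = 0.93 mol L⁻¹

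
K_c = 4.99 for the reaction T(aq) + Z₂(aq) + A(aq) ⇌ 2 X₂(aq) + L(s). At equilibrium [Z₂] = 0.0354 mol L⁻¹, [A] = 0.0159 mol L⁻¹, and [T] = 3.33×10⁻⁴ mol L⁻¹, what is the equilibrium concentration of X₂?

(L is a pure solid — omitted from K_c.)
At equilibrium, K_c = [X₂]² / ([T]·[Z₂]·[A]) = 4.99.
([X₂])² / ((3.33×10⁻⁴)·(0.0354)·(0.0159)) = 4.99
[X₂]² = 9.35×10⁻⁷ ⇒ [X₂] = 9.67×10⁻⁴ mol L⁻¹

[X₂] = 9.67×10⁻⁴ mol L⁻¹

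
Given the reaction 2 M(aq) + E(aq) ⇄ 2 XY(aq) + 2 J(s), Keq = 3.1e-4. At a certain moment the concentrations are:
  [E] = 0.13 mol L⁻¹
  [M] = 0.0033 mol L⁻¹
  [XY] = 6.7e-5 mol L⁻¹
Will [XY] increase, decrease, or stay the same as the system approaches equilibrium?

decrease

(J is a pure solid — omitted from Q.)
Q = [XY]² / ([M]²·[E]) = (6.7e-5)² / ((0.0033)²·(0.13)) = 0.0032
Q = 0.0032 > Keq = 3.1e-4: net reverse reaction.
XY is a product, so it decreases.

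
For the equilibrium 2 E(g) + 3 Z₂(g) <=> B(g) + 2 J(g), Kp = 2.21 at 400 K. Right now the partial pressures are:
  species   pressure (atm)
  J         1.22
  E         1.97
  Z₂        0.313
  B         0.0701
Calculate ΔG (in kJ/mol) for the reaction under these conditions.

Qp = P(B)·P(J)² / (P(E)²·P(Z₂)³) = (0.0701)·(1.22)² / ((1.97)²·(0.313)³) = 0.877
ΔG = RT ln(Qp/Kp) = (8.314 J mol⁻¹ K⁻¹)(400 K) × ln(0.877/2.21)
   = (3.326 kJ/mol)(-0.9242) = -3.07 kJ/mol
ΔG < 0, so the forward reaction is spontaneous (proceeds forward).

ΔG = -3.07 kJ/mol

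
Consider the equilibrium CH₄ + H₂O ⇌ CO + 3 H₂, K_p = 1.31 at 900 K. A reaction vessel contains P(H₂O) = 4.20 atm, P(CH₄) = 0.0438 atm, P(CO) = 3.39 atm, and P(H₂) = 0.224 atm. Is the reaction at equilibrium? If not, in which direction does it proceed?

forward (toward products)

Q_p = P(CO)·P(H₂)³ / (P(CH₄)·P(H₂O)) = (3.39)·(0.224)³ / ((0.0438)·(4.20)) = 0.207
Q_p = 0.207 < K_p = 1.31, so the forward reaction proceeds.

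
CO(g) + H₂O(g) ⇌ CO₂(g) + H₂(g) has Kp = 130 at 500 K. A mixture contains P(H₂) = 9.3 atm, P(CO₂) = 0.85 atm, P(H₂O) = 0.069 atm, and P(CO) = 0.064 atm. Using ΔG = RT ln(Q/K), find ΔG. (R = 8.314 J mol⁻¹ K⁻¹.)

ΔG = 10.9 kJ/mol

Qp = P(CO₂)·P(H₂) / (P(CO)·P(H₂O)) = (0.85)·(9.3) / ((0.064)·(0.069)) = 1790
ΔG = RT ln(Qp/Kp) = (8.314 J mol⁻¹ K⁻¹)(500 K) × ln(1790/130)
   = (4.157 kJ/mol)(2.622) = 10.9 kJ/mol
ΔG > 0, so the forward reaction is non-spontaneous (proceeds in reverse).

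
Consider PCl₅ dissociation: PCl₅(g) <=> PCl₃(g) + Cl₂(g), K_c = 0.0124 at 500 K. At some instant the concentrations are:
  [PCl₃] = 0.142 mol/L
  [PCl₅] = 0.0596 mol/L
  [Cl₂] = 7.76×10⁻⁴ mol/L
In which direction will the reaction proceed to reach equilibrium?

toward products

Q_c = [PCl₃]·[Cl₂] / [PCl₅] = (0.142)·(7.76×10⁻⁴) / (0.0596) = 0.00185
Q_c = 0.00185 < K_c = 0.0124, so the forward reaction proceeds.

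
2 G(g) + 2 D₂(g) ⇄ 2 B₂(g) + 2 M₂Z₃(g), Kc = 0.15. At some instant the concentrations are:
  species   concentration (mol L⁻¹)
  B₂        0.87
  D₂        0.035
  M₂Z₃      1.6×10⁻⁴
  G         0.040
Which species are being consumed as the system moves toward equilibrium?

G, D₂ (reactants)

Qc = [B₂]²·[M₂Z₃]² / ([G]²·[D₂]²) = (0.87)²·(1.6×10⁻⁴)² / ((0.040)²·(0.035)²) = 0.0099
Qc = 0.0099 < Kc = 0.15: net forward reaction.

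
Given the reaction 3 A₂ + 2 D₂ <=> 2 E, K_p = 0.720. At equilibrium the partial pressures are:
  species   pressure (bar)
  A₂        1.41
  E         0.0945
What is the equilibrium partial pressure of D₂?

P(D₂) = 0.0665 bar

At equilibrium, K_p = P(E)² / (P(A₂)³·P(D₂)²) = 0.720.
(0.0945)² / ((1.41)³·(P(D₂))²) = 0.720
P(D₂)² = 0.00442 ⇒ P(D₂) = 0.0665 bar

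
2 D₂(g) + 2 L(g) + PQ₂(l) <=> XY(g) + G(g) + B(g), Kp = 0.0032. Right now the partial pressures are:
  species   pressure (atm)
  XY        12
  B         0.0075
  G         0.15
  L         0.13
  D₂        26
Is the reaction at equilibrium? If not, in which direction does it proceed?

(PQ₂ is a pure liquid — omitted from Qp.)
Qp = P(XY)·P(G)·P(B) / (P(D₂)²·P(L)²) = (12)·(0.15)·(0.0075) / ((26)²·(0.13)²) = 0.0012
Qp = 0.0012 < Kp = 0.0032, so the forward reaction proceeds.

toward products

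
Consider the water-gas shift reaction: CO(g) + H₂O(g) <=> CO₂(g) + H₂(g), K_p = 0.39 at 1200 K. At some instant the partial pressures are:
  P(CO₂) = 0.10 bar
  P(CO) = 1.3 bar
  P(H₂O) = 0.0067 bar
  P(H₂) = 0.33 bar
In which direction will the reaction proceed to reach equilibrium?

to the left

Q_p = P(CO₂)·P(H₂) / (P(CO)·P(H₂O)) = (0.10)·(0.33) / ((1.3)·(0.0067)) = 3.8
Q_p = 3.8 > K_p = 0.39, so the reverse reaction proceeds.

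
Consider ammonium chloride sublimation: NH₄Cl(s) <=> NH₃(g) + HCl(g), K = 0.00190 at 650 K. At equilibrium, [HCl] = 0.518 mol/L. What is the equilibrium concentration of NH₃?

(NH₄Cl is a pure solid — omitted from K.)
At equilibrium, K = [NH₃]·[HCl] = 0.00190.
([NH₃])·(0.518) = 0.00190
[NH₃] = 0.00367 mol/L

[NH₃] = 0.00367 mol/L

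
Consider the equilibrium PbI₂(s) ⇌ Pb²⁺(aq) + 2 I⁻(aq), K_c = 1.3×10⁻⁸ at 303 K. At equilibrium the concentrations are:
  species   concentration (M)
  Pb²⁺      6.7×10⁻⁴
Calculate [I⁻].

[I⁻] = 0.0044 M

(PbI₂ is a pure solid — omitted from K_c.)
At equilibrium, K_c = [Pb²⁺]·[I⁻]² = 1.3×10⁻⁸.
(6.7×10⁻⁴)·([I⁻])² = 1.3×10⁻⁸
[I⁻]² = 1.94×10⁻⁵ ⇒ [I⁻] = 0.0044 M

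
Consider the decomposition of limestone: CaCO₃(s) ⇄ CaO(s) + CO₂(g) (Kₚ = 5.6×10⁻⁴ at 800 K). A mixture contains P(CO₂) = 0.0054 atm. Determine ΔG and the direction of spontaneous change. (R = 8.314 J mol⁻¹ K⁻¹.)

ΔG = 15.1 kJ/mol; the forward reaction is non-spontaneous

(CaCO₃, CaO are pure solids — omitted from Qₚ.)
Qₚ = P(CO₂) = 0.00540
ΔG = RT ln(Qₚ/Kₚ) = (8.314 J mol⁻¹ K⁻¹)(800 K) × ln(0.00540/5.6×10⁻⁴)
   = (6.651 kJ/mol)(2.266) = 15.1 kJ/mol
ΔG > 0, so the forward reaction is non-spontaneous (proceeds in reverse).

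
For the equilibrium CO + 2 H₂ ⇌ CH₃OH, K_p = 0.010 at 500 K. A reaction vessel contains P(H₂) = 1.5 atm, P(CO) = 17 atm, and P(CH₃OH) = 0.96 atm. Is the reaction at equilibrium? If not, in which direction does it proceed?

Q_p = P(CH₃OH) / (P(CO)·P(H₂)²) = (0.96) / ((17)·(1.5)²) = 0.025
Q_p = 0.025 > K_p = 0.010, so the reverse reaction proceeds.

toward reactants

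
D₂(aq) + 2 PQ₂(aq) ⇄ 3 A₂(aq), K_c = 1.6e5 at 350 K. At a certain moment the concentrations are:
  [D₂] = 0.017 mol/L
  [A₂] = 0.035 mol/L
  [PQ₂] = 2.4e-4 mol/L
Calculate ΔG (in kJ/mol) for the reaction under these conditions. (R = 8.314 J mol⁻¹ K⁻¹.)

Q_c = [A₂]³ / ([D₂]·[PQ₂]²) = (0.035)³ / ((0.017)·(2.4e-4)²) = 43800
ΔG = RT ln(Q_c/K_c) = (8.314 J mol⁻¹ K⁻¹)(350 K) × ln(43800/1.6e5)
   = (2.910 kJ/mol)(-1.296) = -3.77 kJ/mol
ΔG < 0, so the forward reaction is spontaneous (proceeds forward).

ΔG = -3.77 kJ/mol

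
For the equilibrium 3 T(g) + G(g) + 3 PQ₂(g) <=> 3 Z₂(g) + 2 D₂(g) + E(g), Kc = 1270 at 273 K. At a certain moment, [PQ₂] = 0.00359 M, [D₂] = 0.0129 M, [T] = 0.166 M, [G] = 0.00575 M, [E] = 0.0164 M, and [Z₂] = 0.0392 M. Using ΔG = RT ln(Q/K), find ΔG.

ΔG = -5.09 kJ/mol

Qc = [Z₂]³·[D₂]²·[E] / ([T]³·[G]·[PQ₂]³) = (0.0392)³·(0.0129)²·(0.0164) / ((0.166)³·(0.00575)·(0.00359)³) = 135
ΔG = RT ln(Qc/Kc) = (8.314 J mol⁻¹ K⁻¹)(273 K) × ln(135/1270)
   = (2.270 kJ/mol)(-2.241) = -5.09 kJ/mol
ΔG < 0, so the forward reaction is spontaneous (proceeds forward).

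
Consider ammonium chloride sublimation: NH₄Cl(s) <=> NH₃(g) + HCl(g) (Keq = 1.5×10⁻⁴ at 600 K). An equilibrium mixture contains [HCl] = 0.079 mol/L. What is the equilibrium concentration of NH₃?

[NH₃] = 0.0019 mol/L

(NH₄Cl is a pure solid — omitted from Keq.)
At equilibrium, Keq = [NH₃]·[HCl] = 1.5×10⁻⁴.
([NH₃])·(0.079) = 1.5×10⁻⁴
[NH₃] = 0.00190 = 0.0019 mol/L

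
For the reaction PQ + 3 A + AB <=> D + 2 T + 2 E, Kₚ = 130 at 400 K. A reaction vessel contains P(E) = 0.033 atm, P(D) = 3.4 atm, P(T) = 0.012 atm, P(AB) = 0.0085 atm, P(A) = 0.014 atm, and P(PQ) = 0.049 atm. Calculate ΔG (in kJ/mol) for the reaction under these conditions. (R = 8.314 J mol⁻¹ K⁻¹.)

Qₚ = P(D)·P(T)²·P(E)² / (P(PQ)·P(A)³·P(AB)) = (3.4)·(0.012)²·(0.033)² / ((0.049)·(0.014)³·(0.0085)) = 467
ΔG = RT ln(Qₚ/Kₚ) = (8.314 J mol⁻¹ K⁻¹)(400 K) × ln(467/130)
   = (3.326 kJ/mol)(1.279) = 4.25 kJ/mol
ΔG > 0, so the forward reaction is non-spontaneous (proceeds in reverse).

ΔG = 4.25 kJ/mol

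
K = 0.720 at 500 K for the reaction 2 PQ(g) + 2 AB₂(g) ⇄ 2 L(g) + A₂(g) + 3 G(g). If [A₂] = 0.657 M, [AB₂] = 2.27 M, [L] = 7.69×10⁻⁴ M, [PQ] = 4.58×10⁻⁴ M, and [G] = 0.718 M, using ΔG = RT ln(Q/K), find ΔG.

ΔG = -7.02 kJ/mol

Q = [L]²·[A₂]·[G]³ / ([PQ]²·[AB₂]²) = (7.69×10⁻⁴)²·(0.657)·(0.718)³ / ((4.58×10⁻⁴)²·(2.27)²) = 0.133
ΔG = RT ln(Q/K) = (8.314 J mol⁻¹ K⁻¹)(500 K) × ln(0.133/0.720)
   = (4.157 kJ/mol)(-1.689) = -7.02 kJ/mol
ΔG < 0, so the forward reaction is spontaneous (proceeds forward).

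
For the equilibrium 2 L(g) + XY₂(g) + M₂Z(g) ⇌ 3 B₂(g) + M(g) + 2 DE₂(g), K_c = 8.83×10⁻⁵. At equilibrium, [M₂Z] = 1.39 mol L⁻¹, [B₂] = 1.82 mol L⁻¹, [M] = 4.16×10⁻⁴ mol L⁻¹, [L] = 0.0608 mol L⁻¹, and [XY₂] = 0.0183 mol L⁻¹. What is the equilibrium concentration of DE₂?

At equilibrium, K_c = [B₂]³·[M]·[DE₂]² / ([L]²·[XY₂]·[M₂Z]) = 8.83×10⁻⁵.
(1.82)³·(4.16×10⁻⁴)·([DE₂])² / ((0.0608)²·(0.0183)·(1.39)) = 8.83×10⁻⁵
[DE₂]² = 3.31×10⁻⁶ ⇒ [DE₂] = 0.00182 mol L⁻¹

[DE₂] = 0.00182 mol L⁻¹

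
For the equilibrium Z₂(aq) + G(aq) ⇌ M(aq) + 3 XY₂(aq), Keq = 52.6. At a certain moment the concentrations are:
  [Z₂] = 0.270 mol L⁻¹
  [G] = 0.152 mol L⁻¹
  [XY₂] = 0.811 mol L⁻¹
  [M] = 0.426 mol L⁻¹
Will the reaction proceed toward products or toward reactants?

to the right

Q = [M]·[XY₂]³ / ([Z₂]·[G]) = (0.426)·(0.811)³ / ((0.270)·(0.152)) = 5.54
Q = 5.54 < Keq = 52.6, so the forward reaction proceeds.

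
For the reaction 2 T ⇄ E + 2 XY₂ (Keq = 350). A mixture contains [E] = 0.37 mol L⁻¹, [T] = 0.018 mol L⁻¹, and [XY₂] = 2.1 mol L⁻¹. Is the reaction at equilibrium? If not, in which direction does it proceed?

to the left

Q = [E]·[XY₂]² / [T]² = (0.37)·(2.1)² / (0.018)² = 5000
Q = 5000 > Keq = 350, so the reverse reaction proceeds.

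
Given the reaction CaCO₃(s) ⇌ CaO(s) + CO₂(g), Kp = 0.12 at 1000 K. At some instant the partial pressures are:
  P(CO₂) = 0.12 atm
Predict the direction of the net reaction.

(CaCO₃, CaO are pure solids — omitted from Qp.)
Qp = P(CO₂) = 0.12
Qp = 0.12 = Kp, so the system is already at equilibrium.

at equilibrium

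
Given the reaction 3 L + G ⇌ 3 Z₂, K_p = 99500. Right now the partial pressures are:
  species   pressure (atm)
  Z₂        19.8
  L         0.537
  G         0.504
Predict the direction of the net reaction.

Q_p = P(Z₂)³ / (P(L)³·P(G)) = (19.8)³ / ((0.537)³·(0.504)) = 99500
Q_p = 99500 = K_p, so the system is already at equilibrium.

no net change (already at equilibrium)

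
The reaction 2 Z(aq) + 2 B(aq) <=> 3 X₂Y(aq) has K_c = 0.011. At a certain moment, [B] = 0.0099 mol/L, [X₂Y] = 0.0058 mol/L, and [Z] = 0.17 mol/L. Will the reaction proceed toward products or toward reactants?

reverse (toward reactants)

Q_c = [X₂Y]³ / ([Z]²·[B]²) = (0.0058)³ / ((0.17)²·(0.0099)²) = 0.069
Q_c = 0.069 > K_c = 0.011, so the reverse reaction proceeds.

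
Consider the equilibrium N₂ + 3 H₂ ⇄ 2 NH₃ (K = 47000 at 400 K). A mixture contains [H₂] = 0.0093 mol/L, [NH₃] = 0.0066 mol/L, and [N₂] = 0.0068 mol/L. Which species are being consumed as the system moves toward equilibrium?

N₂, H₂ (reactants)

Q = [NH₃]² / ([N₂]·[H₂]³) = (0.0066)² / ((0.0068)·(0.0093)³) = 8000
Q = 8000 < K = 47000: net forward reaction.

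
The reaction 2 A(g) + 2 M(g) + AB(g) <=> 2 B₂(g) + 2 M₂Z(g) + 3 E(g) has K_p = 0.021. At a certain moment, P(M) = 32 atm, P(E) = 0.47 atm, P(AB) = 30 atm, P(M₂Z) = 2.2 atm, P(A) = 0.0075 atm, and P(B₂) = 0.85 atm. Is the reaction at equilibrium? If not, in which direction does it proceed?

reverse (toward reactants)

Q_p = P(B₂)²·P(M₂Z)²·P(E)³ / (P(A)²·P(M)²·P(AB)) = (0.85)²·(2.2)²·(0.47)³ / ((0.0075)²·(32)²·(30)) = 0.21
Q_p = 0.21 > K_p = 0.021, so the reverse reaction proceeds.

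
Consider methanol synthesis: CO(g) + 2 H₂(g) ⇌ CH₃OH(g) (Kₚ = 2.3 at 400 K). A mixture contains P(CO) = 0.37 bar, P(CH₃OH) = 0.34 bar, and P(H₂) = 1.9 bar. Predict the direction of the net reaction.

toward products

Qₚ = P(CH₃OH) / (P(CO)·P(H₂)²) = (0.34) / ((0.37)·(1.9)²) = 0.25
Qₚ = 0.25 < Kₚ = 2.3, so the forward reaction proceeds.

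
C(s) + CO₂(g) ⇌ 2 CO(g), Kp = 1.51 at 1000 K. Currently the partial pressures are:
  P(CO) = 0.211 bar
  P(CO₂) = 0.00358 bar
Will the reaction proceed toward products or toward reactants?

(C is a pure solid — omitted from Qp.)
Qp = P(CO)² / P(CO₂) = (0.211)² / (0.00358) = 12.4
Qp = 12.4 > Kp = 1.51, so the reverse reaction proceeds.

toward reactants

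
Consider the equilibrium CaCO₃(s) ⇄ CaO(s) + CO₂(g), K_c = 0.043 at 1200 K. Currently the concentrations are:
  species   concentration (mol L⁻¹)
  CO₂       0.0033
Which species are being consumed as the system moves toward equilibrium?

(CaCO₃, CaO are pure solids — omitted from Q_c.)
Q_c = [CO₂] = 0.0033
Q_c = 0.0033 < K_c = 0.043: net forward reaction.

CaCO₃ (reactants)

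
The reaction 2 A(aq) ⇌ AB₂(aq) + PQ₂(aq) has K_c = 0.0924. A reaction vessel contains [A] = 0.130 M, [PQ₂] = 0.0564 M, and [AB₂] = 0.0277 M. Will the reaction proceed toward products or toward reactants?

no net change (already at equilibrium)

Q_c = [AB₂]·[PQ₂] / [A]² = (0.0277)·(0.0564) / (0.130)² = 0.0924
Q_c = 0.0924 = K_c, so the system is already at equilibrium.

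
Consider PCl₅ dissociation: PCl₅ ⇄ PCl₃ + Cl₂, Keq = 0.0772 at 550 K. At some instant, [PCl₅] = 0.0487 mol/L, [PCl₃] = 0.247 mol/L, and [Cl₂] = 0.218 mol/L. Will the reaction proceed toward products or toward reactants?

Q = [PCl₃]·[Cl₂] / [PCl₅] = (0.247)·(0.218) / (0.0487) = 1.11
Q = 1.11 > Keq = 0.0772, so the reverse reaction proceeds.

to the left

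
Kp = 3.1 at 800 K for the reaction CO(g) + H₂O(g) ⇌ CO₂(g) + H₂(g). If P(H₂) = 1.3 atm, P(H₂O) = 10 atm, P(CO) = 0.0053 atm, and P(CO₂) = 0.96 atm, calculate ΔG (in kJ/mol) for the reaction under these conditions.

Qp = P(CO₂)·P(H₂) / (P(CO)·P(H₂O)) = (0.96)·(1.3) / ((0.0053)·(10)) = 23.5
ΔG = RT ln(Qp/Kp) = (8.314 J mol⁻¹ K⁻¹)(800 K) × ln(23.5/3.1)
   = (6.651 kJ/mol)(2.026) = 13.5 kJ/mol
ΔG > 0, so the forward reaction is non-spontaneous (proceeds in reverse).

ΔG = 13.5 kJ/mol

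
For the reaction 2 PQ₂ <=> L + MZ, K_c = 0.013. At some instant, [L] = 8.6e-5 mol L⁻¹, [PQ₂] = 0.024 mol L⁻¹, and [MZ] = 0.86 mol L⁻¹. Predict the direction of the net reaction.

Q_c = [L]·[MZ] / [PQ₂]² = (8.6e-5)·(0.86) / (0.024)² = 0.13
Q_c = 0.13 > K_c = 0.013, so the reverse reaction proceeds.

reverse (toward reactants)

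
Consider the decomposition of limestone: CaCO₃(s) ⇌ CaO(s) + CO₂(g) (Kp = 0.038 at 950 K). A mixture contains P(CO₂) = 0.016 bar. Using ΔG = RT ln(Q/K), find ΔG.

ΔG = -6.83 kJ/mol

(CaCO₃, CaO are pure solids — omitted from Qp.)
Qp = P(CO₂) = 0.0160
ΔG = RT ln(Qp/Kp) = (8.314 J mol⁻¹ K⁻¹)(950 K) × ln(0.0160/0.038)
   = (7.898 kJ/mol)(-0.8650) = -6.83 kJ/mol
ΔG < 0, so the forward reaction is spontaneous (proceeds forward).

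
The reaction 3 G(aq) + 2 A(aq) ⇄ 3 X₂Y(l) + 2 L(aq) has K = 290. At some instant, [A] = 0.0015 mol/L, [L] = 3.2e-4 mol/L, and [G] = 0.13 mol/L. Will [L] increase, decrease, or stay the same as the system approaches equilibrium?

increase

(X₂Y is a pure liquid — omitted from Q.)
Q = [L]² / ([G]³·[A]²) = (3.2e-4)² / ((0.13)³·(0.0015)²) = 21
Q = 21 < K = 290: net forward reaction.
L is a product, so it increases.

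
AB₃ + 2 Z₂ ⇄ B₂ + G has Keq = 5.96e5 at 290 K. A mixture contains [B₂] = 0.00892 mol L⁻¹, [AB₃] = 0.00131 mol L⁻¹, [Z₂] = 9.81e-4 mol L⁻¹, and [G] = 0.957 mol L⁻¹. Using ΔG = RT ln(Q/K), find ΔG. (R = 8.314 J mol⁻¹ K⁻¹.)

ΔG = 5.86 kJ/mol

Q = [B₂]·[G] / ([AB₃]·[Z₂]²) = (0.00892)·(0.957) / ((0.00131)·(9.81e-4)²) = 6.77e6
ΔG = RT ln(Q/Keq) = (8.314 J mol⁻¹ K⁻¹)(290 K) × ln(6.77e6/5.96e5)
   = (2.411 kJ/mol)(2.430) = 5.86 kJ/mol
ΔG > 0, so the forward reaction is non-spontaneous (proceeds in reverse).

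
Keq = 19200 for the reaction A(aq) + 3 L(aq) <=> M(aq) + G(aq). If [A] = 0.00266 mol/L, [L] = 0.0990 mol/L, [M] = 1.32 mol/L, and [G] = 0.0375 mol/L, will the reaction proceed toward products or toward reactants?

no net change (already at equilibrium)

Q = [M]·[G] / ([A]·[L]³) = (1.32)·(0.0375) / ((0.00266)·(0.0990)³) = 19200
Q = 19200 = Keq, so the system is already at equilibrium.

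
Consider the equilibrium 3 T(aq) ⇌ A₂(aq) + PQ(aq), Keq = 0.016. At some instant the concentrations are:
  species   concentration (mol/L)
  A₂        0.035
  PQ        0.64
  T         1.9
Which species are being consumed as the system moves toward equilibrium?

T (reactants)

Q = [A₂]·[PQ] / [T]³ = (0.035)·(0.64) / (1.9)³ = 0.0033
Q = 0.0033 < Keq = 0.016: net forward reaction.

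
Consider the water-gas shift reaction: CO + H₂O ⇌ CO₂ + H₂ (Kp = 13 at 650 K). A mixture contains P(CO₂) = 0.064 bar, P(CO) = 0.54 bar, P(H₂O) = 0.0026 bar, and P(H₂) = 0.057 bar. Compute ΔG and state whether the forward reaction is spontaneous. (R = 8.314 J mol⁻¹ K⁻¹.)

ΔG = -8.70 kJ/mol; the forward reaction is spontaneous

Qp = P(CO₂)·P(H₂) / (P(CO)·P(H₂O)) = (0.064)·(0.057) / ((0.54)·(0.0026)) = 2.60
ΔG = RT ln(Qp/Kp) = (8.314 J mol⁻¹ K⁻¹)(650 K) × ln(2.60/13)
   = (5.404 kJ/mol)(-1.609) = -8.70 kJ/mol
ΔG < 0, so the forward reaction is spontaneous (proceeds forward).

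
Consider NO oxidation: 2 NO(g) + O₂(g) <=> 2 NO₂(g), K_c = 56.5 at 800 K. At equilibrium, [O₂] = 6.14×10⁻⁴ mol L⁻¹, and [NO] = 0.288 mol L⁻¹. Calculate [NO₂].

[NO₂] = 0.0536 mol L⁻¹

At equilibrium, K_c = [NO₂]² / ([NO]²·[O₂]) = 56.5.
([NO₂])² / ((0.288)²·(6.14×10⁻⁴)) = 56.5
[NO₂]² = 0.00288 ⇒ [NO₂] = 0.0536 mol L⁻¹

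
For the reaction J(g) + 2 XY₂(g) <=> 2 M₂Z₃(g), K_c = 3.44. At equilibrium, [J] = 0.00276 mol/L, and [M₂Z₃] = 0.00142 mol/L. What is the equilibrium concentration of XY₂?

[XY₂] = 0.0146 mol/L

At equilibrium, K_c = [M₂Z₃]² / ([J]·[XY₂]²) = 3.44.
(0.00142)² / ((0.00276)·([XY₂])²) = 3.44
[XY₂]² = 2.12×10⁻⁴ ⇒ [XY₂] = 0.0146 mol/L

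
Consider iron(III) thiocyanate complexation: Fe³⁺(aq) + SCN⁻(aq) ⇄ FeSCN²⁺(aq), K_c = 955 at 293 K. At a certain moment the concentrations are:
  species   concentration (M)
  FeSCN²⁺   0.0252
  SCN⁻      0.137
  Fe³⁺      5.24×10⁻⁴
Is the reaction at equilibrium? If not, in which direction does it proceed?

in the forward direction

Q_c = [FeSCN²⁺] / ([Fe³⁺]·[SCN⁻]) = (0.0252) / ((5.24×10⁻⁴)·(0.137)) = 351
Q_c = 351 < K_c = 955, so the forward reaction proceeds.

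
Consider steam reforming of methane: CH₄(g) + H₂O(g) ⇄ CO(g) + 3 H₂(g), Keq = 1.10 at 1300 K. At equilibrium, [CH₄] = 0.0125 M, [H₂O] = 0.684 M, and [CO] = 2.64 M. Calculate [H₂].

At equilibrium, Keq = [CO]·[H₂]³ / ([CH₄]·[H₂O]) = 1.10.
(2.64)·([H₂])³ / ((0.0125)·(0.684)) = 1.10
[H₂]³ = 0.00356 ⇒ [H₂] = 0.153 M

[H₂] = 0.153 M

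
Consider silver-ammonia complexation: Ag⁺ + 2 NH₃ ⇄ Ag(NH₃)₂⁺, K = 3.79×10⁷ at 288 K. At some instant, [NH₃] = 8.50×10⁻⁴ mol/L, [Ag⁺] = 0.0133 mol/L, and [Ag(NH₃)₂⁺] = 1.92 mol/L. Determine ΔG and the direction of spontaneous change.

Q = [Ag(NH₃)₂⁺] / ([Ag⁺]·[NH₃]²) = (1.92) / ((0.0133)·(8.50×10⁻⁴)²) = 2.00×10⁸
ΔG = RT ln(Q/K) = (8.314 J mol⁻¹ K⁻¹)(288 K) × ln(2.00×10⁸/3.79×10⁷)
   = (2.394 kJ/mol)(1.663) = 3.98 kJ/mol
ΔG > 0, so the forward reaction is non-spontaneous (proceeds in reverse).

ΔG = 3.98 kJ/mol; the forward reaction is non-spontaneous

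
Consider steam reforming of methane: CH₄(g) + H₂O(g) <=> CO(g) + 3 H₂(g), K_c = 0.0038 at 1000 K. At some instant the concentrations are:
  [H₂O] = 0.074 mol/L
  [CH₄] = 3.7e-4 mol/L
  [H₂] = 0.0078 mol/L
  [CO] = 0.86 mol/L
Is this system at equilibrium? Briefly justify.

Q_c = [CO]·[H₂]³ / ([CH₄]·[H₂O]) = (0.86)·(0.0078)³ / ((3.7e-4)·(0.074)) = 0.015
Q_c = 0.015 > K_c = 0.0038: net reverse reaction.

no; Q > K, reaction proceeds in reverse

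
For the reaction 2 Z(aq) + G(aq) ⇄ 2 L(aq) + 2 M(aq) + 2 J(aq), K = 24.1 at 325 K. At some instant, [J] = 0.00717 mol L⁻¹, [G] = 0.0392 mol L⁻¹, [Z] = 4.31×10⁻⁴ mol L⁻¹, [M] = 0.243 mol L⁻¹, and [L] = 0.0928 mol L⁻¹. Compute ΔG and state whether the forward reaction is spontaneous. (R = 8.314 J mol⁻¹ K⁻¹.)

Q = [L]²·[M]²·[J]² / ([Z]²·[G]) = (0.0928)²·(0.243)²·(0.00717)² / ((4.31×10⁻⁴)²·(0.0392)) = 3.59
ΔG = RT ln(Q/K) = (8.314 J mol⁻¹ K⁻¹)(325 K) × ln(3.59/24.1)
   = (2.702 kJ/mol)(-1.904) = -5.14 kJ/mol
ΔG < 0, so the forward reaction is spontaneous (proceeds forward).

ΔG = -5.14 kJ/mol; the forward reaction is spontaneous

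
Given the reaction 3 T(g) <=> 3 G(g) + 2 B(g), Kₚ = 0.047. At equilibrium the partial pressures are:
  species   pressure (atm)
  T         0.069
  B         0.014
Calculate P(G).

P(G) = 0.43 atm

At equilibrium, Kₚ = P(G)³·P(B)² / P(T)³ = 0.047.
(P(G))³·(0.014)² / (0.069)³ = 0.047
P(G)³ = 0.0788 ⇒ P(G) = 0.43 atm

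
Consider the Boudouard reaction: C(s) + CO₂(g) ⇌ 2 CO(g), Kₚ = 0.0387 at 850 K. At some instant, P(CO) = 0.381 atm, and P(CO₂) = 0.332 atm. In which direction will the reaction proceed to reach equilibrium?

toward reactants

(C is a pure solid — omitted from Qₚ.)
Qₚ = P(CO)² / P(CO₂) = (0.381)² / (0.332) = 0.437
Qₚ = 0.437 > Kₚ = 0.0387, so the reverse reaction proceeds.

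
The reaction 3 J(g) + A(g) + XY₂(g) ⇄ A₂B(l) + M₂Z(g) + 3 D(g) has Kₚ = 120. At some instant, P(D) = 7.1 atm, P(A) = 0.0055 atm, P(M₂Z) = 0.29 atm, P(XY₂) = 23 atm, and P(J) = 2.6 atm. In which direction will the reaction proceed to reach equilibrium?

(A₂B is a pure liquid — omitted from Qₚ.)
Qₚ = P(M₂Z)·P(D)³ / (P(J)³·P(A)·P(XY₂)) = (0.29)·(7.1)³ / ((2.6)³·(0.0055)·(23)) = 47
Qₚ = 47 < Kₚ = 120, so the forward reaction proceeds.

forward (toward products)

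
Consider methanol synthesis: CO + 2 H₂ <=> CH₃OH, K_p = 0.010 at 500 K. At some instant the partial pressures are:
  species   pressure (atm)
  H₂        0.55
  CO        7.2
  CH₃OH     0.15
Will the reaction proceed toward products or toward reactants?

Q_p = P(CH₃OH) / (P(CO)·P(H₂)²) = (0.15) / ((7.2)·(0.55)²) = 0.069
Q_p = 0.069 > K_p = 0.010, so the reverse reaction proceeds.

toward reactants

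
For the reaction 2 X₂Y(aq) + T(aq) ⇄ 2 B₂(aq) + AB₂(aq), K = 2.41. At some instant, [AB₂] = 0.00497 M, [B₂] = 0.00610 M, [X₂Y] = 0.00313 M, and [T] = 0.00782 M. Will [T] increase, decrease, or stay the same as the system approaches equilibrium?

stay the same

Q = [B₂]²·[AB₂] / ([X₂Y]²·[T]) = (0.00610)²·(0.00497) / ((0.00313)²·(0.00782)) = 2.41
Q = 2.41 = K; the system is at equilibrium.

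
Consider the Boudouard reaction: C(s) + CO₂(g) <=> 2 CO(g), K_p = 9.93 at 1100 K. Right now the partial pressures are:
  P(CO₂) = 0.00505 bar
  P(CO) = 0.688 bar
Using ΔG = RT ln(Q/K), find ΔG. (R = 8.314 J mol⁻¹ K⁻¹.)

(C is a pure solid — omitted from Q_p.)
Q_p = P(CO)² / P(CO₂) = (0.688)² / (0.00505) = 93.7
ΔG = RT ln(Q_p/K_p) = (8.314 J mol⁻¹ K⁻¹)(1100 K) × ln(93.7/9.93)
   = (9.145 kJ/mol)(2.245) = 20.5 kJ/mol
ΔG > 0, so the forward reaction is non-spontaneous (proceeds in reverse).

ΔG = 20.5 kJ/mol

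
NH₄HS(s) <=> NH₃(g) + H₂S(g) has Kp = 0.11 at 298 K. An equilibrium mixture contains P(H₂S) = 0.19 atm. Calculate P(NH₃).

(NH₄HS is a pure solid — omitted from Kp.)
At equilibrium, Kp = P(NH₃)·P(H₂S) = 0.11.
(P(NH₃))·(0.19) = 0.11
P(NH₃) = 0.579 = 0.58 atm

P(NH₃) = 0.58 atm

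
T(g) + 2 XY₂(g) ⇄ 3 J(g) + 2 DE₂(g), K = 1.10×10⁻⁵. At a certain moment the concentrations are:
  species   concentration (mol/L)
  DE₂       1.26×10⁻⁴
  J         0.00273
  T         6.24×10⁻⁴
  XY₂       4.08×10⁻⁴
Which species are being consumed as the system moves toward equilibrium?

T, XY₂ (reactants)

Q = [J]³·[DE₂]² / ([T]·[XY₂]²) = (0.00273)³·(1.26×10⁻⁴)² / ((6.24×10⁻⁴)·(4.08×10⁻⁴)²) = 3.11×10⁻⁶
Q = 3.11×10⁻⁶ < K = 1.10×10⁻⁵: net forward reaction.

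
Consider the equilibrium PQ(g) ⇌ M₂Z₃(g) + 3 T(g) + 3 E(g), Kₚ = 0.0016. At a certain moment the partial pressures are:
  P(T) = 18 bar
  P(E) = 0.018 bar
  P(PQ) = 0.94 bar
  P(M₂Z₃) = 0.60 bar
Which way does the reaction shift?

Qₚ = P(M₂Z₃)·P(T)³·P(E)³ / P(PQ) = (0.60)·(18)³·(0.018)³ / (0.94) = 0.022
Qₚ = 0.022 > Kₚ = 0.0016, so the reverse reaction proceeds.

in the reverse direction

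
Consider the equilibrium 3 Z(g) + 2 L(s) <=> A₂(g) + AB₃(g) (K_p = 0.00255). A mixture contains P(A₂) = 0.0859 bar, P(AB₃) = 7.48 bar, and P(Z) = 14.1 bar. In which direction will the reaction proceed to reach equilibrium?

in the forward direction

(L is a pure solid — omitted from Q_p.)
Q_p = P(A₂)·P(AB₃) / P(Z)³ = (0.0859)·(7.48) / (14.1)³ = 2.29e-4
Q_p = 2.29e-4 < K_p = 0.00255, so the forward reaction proceeds.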